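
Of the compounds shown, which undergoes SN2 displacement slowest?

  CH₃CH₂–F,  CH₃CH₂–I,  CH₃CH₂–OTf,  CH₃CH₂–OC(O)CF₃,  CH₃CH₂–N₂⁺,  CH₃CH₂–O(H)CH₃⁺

Identical carbon frameworks mean the comparison reduces to leaving-group quality.
The more stable X⁻ (or X) is on its own — i.e. the weaker a base it is — the better a leaving group it makes.
CH₃CH₂–N₂⁺ loses N₂: no meaningful conjugate acid; N₂ departs as an exceptionally stable neutral molecule
CH₃CH₂–OTf loses OTf⁻: pKₐ(CF₃SO₃H (triflic acid)) ≈ -14
CH₃CH₂–I loses I⁻: pKₐ(HI) ≈ -10
CH₃CH₂–O(H)CH₃⁺ loses R'OH: pKₐ(R'OH₂⁺) ≈ -2.4
CH₃CH₂–OC(O)CF₃ loses CF₃COO⁻: pKₐ(CF₃COOH) ≈ 0.2
CH₃CH₂–F loses F⁻: pKₐ(HF) ≈ 3.2

CH₃CH₂–F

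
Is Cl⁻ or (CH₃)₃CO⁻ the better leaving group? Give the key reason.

Cl⁻

Cl⁻ is the better leaving group.
pKₐ(HCl) ≈ -7 versus pKₐ(t-BuOH) ≈ 18: Cl⁻ is the much weaker base.
Moderately weak base.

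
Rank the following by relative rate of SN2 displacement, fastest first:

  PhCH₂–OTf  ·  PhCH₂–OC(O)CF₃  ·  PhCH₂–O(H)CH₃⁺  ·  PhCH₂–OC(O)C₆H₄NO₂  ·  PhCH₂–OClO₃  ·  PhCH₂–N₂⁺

The skeletons are identical, so relative rate is governed entirely by leaving-group ability.
Rank by basicity of the departing species: weakest base leaves most easily.
PhCH₂–N₂⁺ loses N₂: no meaningful conjugate acid; N₂ departs as an exceptionally stable neutral molecule
PhCH₂–OTf loses OTf⁻: pKₐ(CF₃SO₃H (triflic acid)) ≈ -14
PhCH₂–OClO₃ loses ClO₄⁻: pKₐ(HClO₄) ≈ -10
PhCH₂–O(H)CH₃⁺ loses R'OH: pKₐ(R'OH₂⁺) ≈ -2.4
PhCH₂–OC(O)CF₃ loses CF₃COO⁻: pKₐ(CF₃COOH) ≈ 0.2
PhCH₂–OC(O)C₆H₄NO₂ loses p-O₂N–C₆H₄–COO⁻: pKₐ(p-nitrobenzoic acid) ≈ 3.4

PhCH₂–N₂⁺ > PhCH₂–OTf > PhCH₂–OClO₃ > PhCH₂–O(H)CH₃⁺ > PhCH₂–OC(O)CF₃ > PhCH₂–OC(O)C₆H₄NO₂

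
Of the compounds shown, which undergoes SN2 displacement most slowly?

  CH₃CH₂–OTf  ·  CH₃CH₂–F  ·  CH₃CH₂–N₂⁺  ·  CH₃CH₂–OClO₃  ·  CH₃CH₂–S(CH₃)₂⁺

CH₃CH₂–F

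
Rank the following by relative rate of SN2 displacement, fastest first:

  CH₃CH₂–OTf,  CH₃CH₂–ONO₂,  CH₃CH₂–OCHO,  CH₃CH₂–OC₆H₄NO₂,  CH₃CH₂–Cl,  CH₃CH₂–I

Identical carbon frameworks mean the comparison reduces to leaving-group quality.
Leaving-group ability tracks the stability of the departed species; conjugate-acid pKₐ is the usual yardstick (lower pKₐ → better LG).
CH₃CH₂–OTf loses OTf⁻: pKₐ(CF₃SO₃H (triflic acid)) ≈ -14
CH₃CH₂–I loses I⁻: pKₐ(HI) ≈ -10
CH₃CH₂–Cl loses Cl⁻: pKₐ(HCl) ≈ -7
CH₃CH₂–ONO₂ loses NO₃⁻: pKₐ(HNO₃) ≈ -1.3
CH₃CH₂–OCHO loses HCOO⁻: pKₐ(HCOOH) ≈ 3.8
CH₃CH₂–OC₆H₄NO₂ loses p-O₂N–C₆H₄–O⁻: pKₐ(p-nitrophenol) ≈ 7.2

CH₃CH₂–OTf > CH₃CH₂–I > CH₃CH₂–Cl > CH₃CH₂–ONO₂ > CH₃CH₂–OCHO > CH₃CH₂–OC₆H₄NO₂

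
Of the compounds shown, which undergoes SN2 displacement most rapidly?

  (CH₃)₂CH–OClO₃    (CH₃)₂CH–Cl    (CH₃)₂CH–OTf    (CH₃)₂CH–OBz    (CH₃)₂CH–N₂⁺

(CH₃)₂CH–N₂⁺

The skeletons are identical, so relative rate is governed entirely by leaving-group ability.
Rank by basicity of the departing species: weakest base leaves most easily.
(CH₃)₂CH–N₂⁺ loses N₂: no meaningful conjugate acid; N₂ departs as an exceptionally stable neutral molecule
(CH₃)₂CH–OTf loses OTf⁻: pKₐ(CF₃SO₃H (triflic acid)) ≈ -14
(CH₃)₂CH–OClO₃ loses ClO₄⁻: pKₐ(HClO₄) ≈ -10
(CH₃)₂CH–Cl loses Cl⁻: pKₐ(HCl) ≈ -7
(CH₃)₂CH–OBz loses PhCOO⁻: pKₐ(C₆H₅COOH) ≈ 4.2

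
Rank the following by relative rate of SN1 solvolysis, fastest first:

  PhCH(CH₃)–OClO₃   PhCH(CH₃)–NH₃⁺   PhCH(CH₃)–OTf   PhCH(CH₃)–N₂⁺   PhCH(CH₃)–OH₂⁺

Identical carbon frameworks mean the comparison reduces to leaving-group quality.
The more stable X⁻ (or X) is on its own — i.e. the weaker a base it is — the better a leaving group it makes.
PhCH(CH₃)–N₂⁺ loses N₂: no meaningful conjugate acid; N₂ departs as an exceptionally stable neutral molecule
PhCH(CH₃)–OTf loses OTf⁻: pKₐ(CF₃SO₃H (triflic acid)) ≈ -14
PhCH(CH₃)–OClO₃ loses ClO₄⁻: pKₐ(HClO₄) ≈ -10
PhCH(CH₃)–OH₂⁺ loses H₂O: pKₐ(H₃O⁺) ≈ -1.7
PhCH(CH₃)–NH₃⁺ loses NH₃: pKₐ(NH₄⁺) ≈ 9.2

PhCH(CH₃)–N₂⁺ > PhCH(CH₃)–OTf > PhCH(CH₃)–OClO₃ > PhCH(CH₃)–OH₂⁺ > PhCH(CH₃)–NH₃⁺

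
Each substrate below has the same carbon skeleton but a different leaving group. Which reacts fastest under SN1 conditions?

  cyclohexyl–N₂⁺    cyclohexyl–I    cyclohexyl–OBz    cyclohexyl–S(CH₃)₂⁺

cyclohexyl–N₂⁺

Identical carbon frameworks mean the comparison reduces to leaving-group quality.
A good leaving group is a weak base: the lower the pKₐ of its conjugate acid, the more readily it departs.
cyclohexyl–N₂⁺ loses N₂: no meaningful conjugate acid; N₂ departs as an exceptionally stable neutral molecule
cyclohexyl–I loses I⁻: pKₐ(HI) ≈ -10
cyclohexyl–S(CH₃)₂⁺ loses SR'₂: pKₐ(R'₂SH⁺) ≈ -7
cyclohexyl–OBz loses PhCOO⁻: pKₐ(C₆H₅COOH) ≈ 4.2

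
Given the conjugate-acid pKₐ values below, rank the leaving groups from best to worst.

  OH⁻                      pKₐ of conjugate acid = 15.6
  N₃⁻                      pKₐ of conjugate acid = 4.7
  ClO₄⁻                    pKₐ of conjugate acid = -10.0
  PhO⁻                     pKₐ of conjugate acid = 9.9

ClO₄⁻ > N₃⁻ > PhO⁻ > OH⁻

Lower conjugate-acid pKₐ ⇒ weaker base ⇒ better leaving group.
Sorting by the given values: ClO₄⁻ (-10.0), N₃⁻ (4.7), PhO⁻ (9.9), OH⁻ (15.6).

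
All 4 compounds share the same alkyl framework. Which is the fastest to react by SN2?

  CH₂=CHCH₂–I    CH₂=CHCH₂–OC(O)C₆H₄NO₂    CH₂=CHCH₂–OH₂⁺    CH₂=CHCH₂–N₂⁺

CH₂=CHCH₂–N₂⁺

With the same alkyl group throughout, only the leaving group differentiates the rates.
A good leaving group is a weak base: the lower the pKₐ of its conjugate acid, the more readily it departs.
CH₂=CHCH₂–N₂⁺ loses N₂: no meaningful conjugate acid; N₂ departs as an exceptionally stable neutral molecule
CH₂=CHCH₂–I loses I⁻: pKₐ(HI) ≈ -10
CH₂=CHCH₂–OH₂⁺ loses H₂O: pKₐ(H₃O⁺) ≈ -1.7
CH₂=CHCH₂–OC(O)C₆H₄NO₂ loses p-O₂N–C₆H₄–COO⁻: pKₐ(p-nitrobenzoic acid) ≈ 3.4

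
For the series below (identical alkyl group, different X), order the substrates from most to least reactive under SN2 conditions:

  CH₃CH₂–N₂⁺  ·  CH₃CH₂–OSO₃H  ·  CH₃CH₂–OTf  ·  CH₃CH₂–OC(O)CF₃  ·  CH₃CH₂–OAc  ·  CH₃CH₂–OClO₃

Identical carbon frameworks mean the comparison reduces to leaving-group quality.
A good leaving group is a weak base: the lower the pKₐ of its conjugate acid, the more readily it departs.
CH₃CH₂–N₂⁺ loses N₂: no meaningful conjugate acid; N₂ departs as an exceptionally stable neutral molecule
CH₃CH₂–OTf loses OTf⁻: pKₐ(CF₃SO₃H (triflic acid)) ≈ -14
CH₃CH₂–OClO₃ loses ClO₄⁻: pKₐ(HClO₄) ≈ -10
CH₃CH₂–OSO₃H loses HSO₄⁻: pKₐ(H₂SO₄) ≈ -3
CH₃CH₂–OC(O)CF₃ loses CF₃COO⁻: pKₐ(CF₃COOH) ≈ 0.2
CH₃CH₂–OAc loses AcO⁻: pKₐ(CH₃COOH) ≈ 4.8

CH₃CH₂–N₂⁺ > CH₃CH₂–OTf > CH₃CH₂–OClO₃ > CH₃CH₂–OSO₃H > CH₃CH₂–OC(O)CF₃ > CH₃CH₂–OAc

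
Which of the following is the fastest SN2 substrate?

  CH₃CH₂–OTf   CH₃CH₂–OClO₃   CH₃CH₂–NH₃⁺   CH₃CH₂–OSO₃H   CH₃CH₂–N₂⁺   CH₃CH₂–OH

Same R in every case — rank the leaving groups.
Rank by basicity of the departing species: weakest base leaves most easily.
CH₃CH₂–N₂⁺ loses N₂: no meaningful conjugate acid; N₂ departs as an exceptionally stable neutral molecule
CH₃CH₂–OTf loses OTf⁻: pKₐ(CF₃SO₃H (triflic acid)) ≈ -14
CH₃CH₂–OClO₃ loses ClO₄⁻: pKₐ(HClO₄) ≈ -10
CH₃CH₂–OSO₃H loses HSO₄⁻: pKₐ(H₂SO₄) ≈ -3
CH₃CH₂–NH₃⁺ loses NH₃: pKₐ(NH₄⁺) ≈ 9.2
CH₃CH₂–OH loses OH⁻: pKₐ(H₂O) ≈ 15.7

CH₃CH₂–N₂⁺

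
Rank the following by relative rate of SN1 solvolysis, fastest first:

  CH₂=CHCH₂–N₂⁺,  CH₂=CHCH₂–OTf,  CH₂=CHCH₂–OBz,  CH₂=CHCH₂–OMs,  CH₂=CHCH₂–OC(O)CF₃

With the same alkyl group throughout, only the leaving group differentiates the rates.
A good leaving group is a weak base: the lower the pKₐ of its conjugate acid, the more readily it departs.
CH₂=CHCH₂–N₂⁺ loses N₂: no meaningful conjugate acid; N₂ departs as an exceptionally stable neutral molecule
CH₂=CHCH₂–OTf loses OTf⁻: pKₐ(CF₃SO₃H (triflic acid)) ≈ -14
CH₂=CHCH₂–OMs loses OMs⁻: pKₐ(CH₃SO₃H (MsOH)) ≈ -1.9
CH₂=CHCH₂–OC(O)CF₃ loses CF₃COO⁻: pKₐ(CF₃COOH) ≈ 0.2
CH₂=CHCH₂–OBz loses PhCOO⁻: pKₐ(C₆H₅COOH) ≈ 4.2

CH₂=CHCH₂–N₂⁺ > CH₂=CHCH₂–OTf > CH₂=CHCH₂–OMs > CH₂=CHCH₂–OC(O)CF₃ > CH₂=CHCH₂–OBz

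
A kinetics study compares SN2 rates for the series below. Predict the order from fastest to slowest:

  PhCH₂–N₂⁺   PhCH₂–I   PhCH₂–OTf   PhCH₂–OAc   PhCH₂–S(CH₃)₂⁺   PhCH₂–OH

PhCH₂–N₂⁺ > PhCH₂–OTf > PhCH₂–I > PhCH₂–S(CH₃)₂⁺ > PhCH₂–OAc > PhCH₂–OH

Identical carbon frameworks mean the comparison reduces to leaving-group quality.
A good leaving group is a weak base: the lower the pKₐ of its conjugate acid, the more readily it departs.
PhCH₂–N₂⁺ loses N₂: no meaningful conjugate acid; N₂ departs as an exceptionally stable neutral molecule
PhCH₂–OTf loses OTf⁻: pKₐ(CF₃SO₃H (triflic acid)) ≈ -14
PhCH₂–I loses I⁻: pKₐ(HI) ≈ -10
PhCH₂–S(CH₃)₂⁺ loses SR'₂: pKₐ(R'₂SH⁺) ≈ -7
PhCH₂–OAc loses AcO⁻: pKₐ(CH₃COOH) ≈ 4.8
PhCH₂–OH loses OH⁻: pKₐ(H₂O) ≈ 15.7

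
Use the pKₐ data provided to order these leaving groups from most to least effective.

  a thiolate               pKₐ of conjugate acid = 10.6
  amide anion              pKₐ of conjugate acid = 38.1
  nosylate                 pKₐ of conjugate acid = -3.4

nosylate > a thiolate > amide anion

Lower conjugate-acid pKₐ ⇒ weaker base ⇒ better leaving group.
Sorting by the given values: nosylate (-3.4), a thiolate (10.6), amide anion (38.1).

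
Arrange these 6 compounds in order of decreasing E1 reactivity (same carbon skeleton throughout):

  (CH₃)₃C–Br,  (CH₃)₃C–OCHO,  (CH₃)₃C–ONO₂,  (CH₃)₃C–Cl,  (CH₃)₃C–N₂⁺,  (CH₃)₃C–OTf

With the same alkyl group throughout, only the leaving group differentiates the rates.
Rank by basicity of the departing species: weakest base leaves most easily.
(CH₃)₃C–N₂⁺ loses N₂: no meaningful conjugate acid; N₂ departs as an exceptionally stable neutral molecule
(CH₃)₃C–OTf loses OTf⁻: pKₐ(CF₃SO₃H (triflic acid)) ≈ -14
(CH₃)₃C–Br loses Br⁻: pKₐ(HBr) ≈ -9
(CH₃)₃C–Cl loses Cl⁻: pKₐ(HCl) ≈ -7
(CH₃)₃C–ONO₂ loses NO₃⁻: pKₐ(HNO₃) ≈ -1.3
(CH₃)₃C–OCHO loses HCOO⁻: pKₐ(HCOOH) ≈ 3.8

(CH₃)₃C–N₂⁺ > (CH₃)₃C–OTf > (CH₃)₃C–Br > (CH₃)₃C–Cl > (CH₃)₃C–ONO₂ > (CH₃)₃C–OCHO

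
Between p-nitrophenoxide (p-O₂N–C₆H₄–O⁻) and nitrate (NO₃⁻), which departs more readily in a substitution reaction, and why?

nitrate (NO₃⁻)

nitrate (NO₃⁻) is the better leaving group.
pKₐ(HNO₃) ≈ -1.3 versus pKₐ(p-nitrophenol) ≈ 7.2: nitrate (NO₃⁻) is the much weaker base.
Resonance-delocalised over three oxygens.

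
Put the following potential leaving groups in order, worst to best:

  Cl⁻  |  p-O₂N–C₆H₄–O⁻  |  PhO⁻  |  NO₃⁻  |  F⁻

PhO⁻ < p-O₂N–C₆H₄–O⁻ < F⁻ < NO₃⁻ < Cl⁻

Cl⁻: pKₐ(HCl) ≈ -7
NO₃⁻: pKₐ(HNO₃) ≈ -1.3
F⁻: pKₐ(HF) ≈ 3.2 — small and strongly basic; the poor halide leaving group
p-O₂N–C₆H₄–O⁻: pKₐ(p-nitrophenol) ≈ 7.2 — nitro group delocalises the charge; the classic chromogenic LG
PhO⁻: pKₐ(C₆H₅OH (phenol)) ≈ 10 — resonance into the ring helps, but still a poor LG
Reversing gives the worst-to-best order requested.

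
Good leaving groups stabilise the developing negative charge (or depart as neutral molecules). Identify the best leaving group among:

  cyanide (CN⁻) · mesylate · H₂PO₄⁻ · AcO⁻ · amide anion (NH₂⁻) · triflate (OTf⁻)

triflate (OTf⁻)

Leaving-group ability tracks the stability of the departed species; conjugate-acid pKₐ is the usual yardstick (lower pKₐ → better LG).
triflate (OTf⁻): pKₐ(CF₃SO₃H (triflic acid)) ≈ -14
mesylate: pKₐ(CH₃SO₃H (MsOH)) ≈ -1.9
H₂PO₄⁻: pKₐ(H₃PO₄) ≈ 2.1
AcO⁻: pKₐ(CH₃COOH) ≈ 4.8
cyanide (CN⁻): pKₐ(HCN) ≈ 9.2
amide anion (NH₂⁻): pKₐ(NH₃) ≈ 38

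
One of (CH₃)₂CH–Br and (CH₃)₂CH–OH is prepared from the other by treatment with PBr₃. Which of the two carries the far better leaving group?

From (CH₃)₂CH–OH the departing group would be OH⁻ (pKₐ(H₂O) ≈ 15.7). Strong base; essentially never leaves without prior activation.
From (CH₃)₂CH–Br the leaving group is Br⁻ (pKₐ(HBr) ≈ -9). Weak base; good leaving group.
Treatment with PBr₃ works by replacing the hydroxyl with bromide, making (CH₃)₂CH–Br enormously more reactive.

(CH₃)₂CH–Br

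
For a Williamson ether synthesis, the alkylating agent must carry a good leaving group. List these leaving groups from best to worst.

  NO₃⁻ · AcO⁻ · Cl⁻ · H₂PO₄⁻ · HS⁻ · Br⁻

Br⁻ > Cl⁻ > NO₃⁻ > H₂PO₄⁻ > AcO⁻ > HS⁻

Rank by basicity of the departing species: weakest base leaves most easily.
Br⁻: pKₐ(HBr) ≈ -9 — weak base; good leaving group
Cl⁻: pKₐ(HCl) ≈ -7 — moderately weak base
NO₃⁻: pKₐ(HNO₃) ≈ -1.3 — resonance-delocalised over three oxygens
H₂PO₄⁻: pKₐ(H₃PO₄) ≈ 2.1 — moderate base; biological leaving group after further activation
AcO⁻: pKₐ(CH₃COOH) ≈ 4.8
HS⁻: pKₐ(H₂S) ≈ 7 — larger and more polarisable than the oxygen analogue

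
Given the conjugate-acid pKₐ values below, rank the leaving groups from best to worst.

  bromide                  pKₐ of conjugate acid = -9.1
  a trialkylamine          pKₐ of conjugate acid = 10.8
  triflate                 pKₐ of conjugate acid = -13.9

triflate > bromide > a trialkylamine

Lower conjugate-acid pKₐ ⇒ weaker base ⇒ better leaving group.
Sorting by the given values: triflate (-13.9), bromide (-9.1), a trialkylamine (10.8).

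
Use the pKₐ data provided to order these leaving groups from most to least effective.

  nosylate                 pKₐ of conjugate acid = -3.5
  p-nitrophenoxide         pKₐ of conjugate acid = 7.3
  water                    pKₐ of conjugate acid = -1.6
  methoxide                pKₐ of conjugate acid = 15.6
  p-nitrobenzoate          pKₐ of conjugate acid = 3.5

Lower conjugate-acid pKₐ ⇒ weaker base ⇒ better leaving group.
Sorting by the given values: nosylate (-3.5), water (-1.6), p-nitrobenzoate (3.5), p-nitrophenoxide (7.3), methoxide (15.6).

nosylate > water > p-nitrobenzoate > p-nitrophenoxide > methoxide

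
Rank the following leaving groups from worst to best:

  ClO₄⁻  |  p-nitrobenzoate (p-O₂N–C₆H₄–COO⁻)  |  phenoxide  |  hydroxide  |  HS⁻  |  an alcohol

ClO₄⁻: pKₐ(HClO₄) ≈ -10
an alcohol: pKₐ(R'OH₂⁺) ≈ -2.4
p-nitrobenzoate (p-O₂N–C₆H₄–COO⁻): pKₐ(p-nitrobenzoic acid) ≈ 3.4
HS⁻: pKₐ(H₂S) ≈ 7
phenoxide: pKₐ(C₆H₅OH (phenol)) ≈ 10
hydroxide: pKₐ(H₂O) ≈ 15.7
The question asks for worst first, so the sequence is read in increasing leaving-group ability.

hydroxide < phenoxide < HS⁻ < p-nitrobenzoate (p-O₂N–C₆H₄–COO⁻) < an alcohol < ClO₄⁻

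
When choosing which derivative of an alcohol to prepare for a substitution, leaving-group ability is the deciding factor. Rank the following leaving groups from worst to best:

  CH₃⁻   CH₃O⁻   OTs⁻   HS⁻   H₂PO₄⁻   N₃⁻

CH₃⁻ < CH₃O⁻ < HS⁻ < N₃⁻ < H₂PO₄⁻ < OTs⁻

Leaving-group ability tracks the stability of the departed species; conjugate-acid pKₐ is the usual yardstick (lower pKₐ → better LG).
OTs⁻: pKₐ(p-CH₃C₆H₄SO₃H (TsOH)) ≈ -2.8
H₂PO₄⁻: pKₐ(H₃PO₄) ≈ 2.1
N₃⁻: pKₐ(HN₃) ≈ 4.7
HS⁻: pKₐ(H₂S) ≈ 7
CH₃O⁻: pKₐ(CH₃OH) ≈ 15.5
CH₃⁻: pKₐ(CH₄) ≈ 48
Reversing gives the worst-to-best order requested.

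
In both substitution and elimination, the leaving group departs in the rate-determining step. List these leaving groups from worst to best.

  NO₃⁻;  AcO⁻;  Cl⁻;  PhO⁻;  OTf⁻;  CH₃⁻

Rank by basicity of the departing species: weakest base leaves most easily.
OTf⁻: pKₐ(CF₃SO₃H (triflic acid)) ≈ -14
Cl⁻: pKₐ(HCl) ≈ -7
NO₃⁻: pKₐ(HNO₃) ≈ -1.3
AcO⁻: pKₐ(CH₃COOH) ≈ 4.8
PhO⁻: pKₐ(C₆H₅OH (phenol)) ≈ 10
CH₃⁻: pKₐ(CH₄) ≈ 48
Listed from poorest to best leaving group as asked.

CH₃⁻ < PhO⁻ < AcO⁻ < NO₃⁻ < Cl⁻ < OTf⁻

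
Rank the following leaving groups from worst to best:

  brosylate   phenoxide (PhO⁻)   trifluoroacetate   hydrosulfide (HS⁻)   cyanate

brosylate: pKₐ(p-BrC₆H₄SO₃H) ≈ -2.8 — arenesulfonate with a p-bromo substituent
trifluoroacetate: pKₐ(CF₃COOH) ≈ 0.2 — strongly electron-withdrawing CF₃ stabilises the carboxylate
cyanate: pKₐ(HOCN) ≈ 3.5
hydrosulfide (HS⁻): pKₐ(H₂S) ≈ 7
phenoxide (PhO⁻): pKₐ(C₆H₅OH (phenol)) ≈ 10 — resonance into the ring helps, but still a poor LG
Reversing gives the worst-to-best order requested.

phenoxide (PhO⁻) < hydrosulfide (HS⁻) < cyanate < trifluoroacetate < brosylate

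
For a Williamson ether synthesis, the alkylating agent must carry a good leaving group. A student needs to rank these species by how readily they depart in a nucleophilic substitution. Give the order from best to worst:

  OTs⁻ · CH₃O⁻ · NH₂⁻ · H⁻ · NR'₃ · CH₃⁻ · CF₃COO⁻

OTs⁻ > CF₃COO⁻ > NR'₃ > CH₃O⁻ > H⁻ > NH₂⁻ > CH₃⁻

The more stable X⁻ (or X) is on its own — i.e. the weaker a base it is — the better a leaving group it makes.
OTs⁻: pKₐ(p-CH₃C₆H₄SO₃H (TsOH)) ≈ -2.8 — resonance-delocalised arenesulfonate
CF₃COO⁻: pKₐ(CF₃COOH) ≈ 0.2
NR'₃: pKₐ(R'₃NH⁺) ≈ 10.7 — neutral but still a fairly strong base; Hofmann-elimination LG
CH₃O⁻: pKₐ(CH₃OH) ≈ 15.5 — strong base; alkoxides do not leave unassisted
H⁻: pKₐ(H₂) ≈ 36 — extremely strong base; leaves only in special hydride-transfer contexts
NH₂⁻: pKₐ(NH₃) ≈ 38
CH₃⁻: pKₐ(CH₄) ≈ 48 — unstabilised carbanion; the worst conceivable leaving group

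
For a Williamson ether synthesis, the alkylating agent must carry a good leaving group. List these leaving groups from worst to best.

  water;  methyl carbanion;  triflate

A good leaving group is a weak base: the lower the pKₐ of its conjugate acid, the more readily it departs.
triflate: pKₐ(CF₃SO₃H (triflic acid)) ≈ -14
water: pKₐ(H₃O⁺) ≈ -1.7
methyl carbanion: pKₐ(CH₄) ≈ 48
Listed from poorest to best leaving group as asked.

methyl carbanion < water < triflate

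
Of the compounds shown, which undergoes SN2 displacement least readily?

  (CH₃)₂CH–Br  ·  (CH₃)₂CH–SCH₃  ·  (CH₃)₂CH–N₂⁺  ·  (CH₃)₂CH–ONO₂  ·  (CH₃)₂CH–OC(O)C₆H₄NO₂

(CH₃)₂CH–SCH₃

With the same alkyl group throughout, only the leaving group differentiates the rates.
A good leaving group is a weak base: the lower the pKₐ of its conjugate acid, the more readily it departs.
(CH₃)₂CH–N₂⁺ loses N₂: no meaningful conjugate acid; N₂ departs as an exceptionally stable neutral molecule
(CH₃)₂CH–Br loses Br⁻: pKₐ(HBr) ≈ -9
(CH₃)₂CH–ONO₂ loses NO₃⁻: pKₐ(HNO₃) ≈ -1.3
(CH₃)₂CH–OC(O)C₆H₄NO₂ loses p-O₂N–C₆H₄–COO⁻: pKₐ(p-nitrobenzoic acid) ≈ 3.4
(CH₃)₂CH–SCH₃ loses RS⁻: pKₐ(RSH (a thiol)) ≈ 10.5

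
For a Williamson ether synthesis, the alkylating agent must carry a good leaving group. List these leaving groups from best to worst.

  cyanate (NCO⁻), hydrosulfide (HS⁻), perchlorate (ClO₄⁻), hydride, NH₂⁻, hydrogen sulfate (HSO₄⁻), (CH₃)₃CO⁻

perchlorate (ClO₄⁻) > hydrogen sulfate (HSO₄⁻) > cyanate (NCO⁻) > hydrosulfide (HS⁻) > (CH₃)₃CO⁻ > hydride > NH₂⁻

Leaving-group ability tracks the stability of the departed species; conjugate-acid pKₐ is the usual yardstick (lower pKₐ → better LG).
perchlorate (ClO₄⁻): pKₐ(HClO₄) ≈ -10
hydrogen sulfate (HSO₄⁻): pKₐ(H₂SO₄) ≈ -3
cyanate (NCO⁻): pKₐ(HOCN) ≈ 3.5
hydrosulfide (HS⁻): pKₐ(H₂S) ≈ 7 — larger and more polarisable than the oxygen analogue
(CH₃)₃CO⁻: pKₐ(t-BuOH) ≈ 18
hydride: pKₐ(H₂) ≈ 36
NH₂⁻: pKₐ(NH₃) ≈ 38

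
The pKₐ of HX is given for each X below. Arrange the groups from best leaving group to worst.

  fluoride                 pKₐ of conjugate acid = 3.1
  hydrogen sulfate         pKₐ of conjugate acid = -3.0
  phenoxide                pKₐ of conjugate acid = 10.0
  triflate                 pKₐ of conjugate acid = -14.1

Lower conjugate-acid pKₐ ⇒ weaker base ⇒ better leaving group.
Sorting by the given values: triflate (-14.1), hydrogen sulfate (-3.0), fluoride (3.1), phenoxide (10.0).

triflate > hydrogen sulfate > fluoride > phenoxide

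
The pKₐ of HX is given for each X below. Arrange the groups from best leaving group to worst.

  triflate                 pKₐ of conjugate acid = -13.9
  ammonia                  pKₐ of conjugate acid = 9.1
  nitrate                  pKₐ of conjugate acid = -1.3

triflate > nitrate > ammonia

Lower conjugate-acid pKₐ ⇒ weaker base ⇒ better leaving group.
Sorting by the given values: triflate (-13.9), nitrate (-1.3), ammonia (9.1).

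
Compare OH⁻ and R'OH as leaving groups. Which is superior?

R'OH

R'OH is the better leaving group.
pKₐ(R'OH₂⁺) ≈ -2.4 versus pKₐ(H₂O) ≈ 15.7: R'OH is the much weaker base.
Neutral; leaves from a protonated ether (an oxonium ion, R–O(H)R'⁺).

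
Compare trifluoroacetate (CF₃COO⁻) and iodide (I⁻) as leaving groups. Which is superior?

iodide (I⁻)

iodide (I⁻) is the better leaving group.
pKₐ(HI) ≈ -10 versus pKₐ(CF₃COOH) ≈ 0.2: iodide (I⁻) is the much weaker base.
Large, highly polarisable; very weak base.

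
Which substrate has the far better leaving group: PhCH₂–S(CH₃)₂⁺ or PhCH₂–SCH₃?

From PhCH₂–SCH₃ the departing group would be RS⁻ (pKₐ(RSH (a thiol)) ≈ 10.5). Moderately basic; rarely leaves without activation.
From PhCH₂–S(CH₃)₂⁺ the leaving group is SR'₂ (pKₐ(R'₂SH⁺) ≈ -7). Neutral; leaves from a sulfonium salt (R–SR'₂⁺).
(In practice PhCH₂–S(CH₃)₂⁺ is made from PhCH₂–SCH₃ by S-methylation with CH₃I, allowing neutral dimethyl sulfide, rather than methanethiolate, to depart.)

PhCH₂–S(CH₃)₂⁺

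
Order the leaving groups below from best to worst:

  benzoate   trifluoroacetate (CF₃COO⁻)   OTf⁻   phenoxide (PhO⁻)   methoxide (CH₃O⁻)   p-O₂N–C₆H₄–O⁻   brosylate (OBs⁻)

OTf⁻: pKₐ(CF₃SO₃H (triflic acid)) ≈ -14 — charge spread over three oxygens and a CF₃ group; the premier leaving group in synthesis
brosylate (OBs⁻): pKₐ(p-BrC₆H₄SO₃H) ≈ -2.8 — arenesulfonate with a p-bromo substituent
trifluoroacetate (CF₃COO⁻): pKₐ(CF₃COOH) ≈ 0.2 — strongly electron-withdrawing CF₃ stabilises the carboxylate
benzoate: pKₐ(C₆H₅COOH) ≈ 4.2
p-O₂N–C₆H₄–O⁻: pKₐ(p-nitrophenol) ≈ 7.2 — nitro group delocalises the charge; the classic chromogenic LG
phenoxide (PhO⁻): pKₐ(C₆H₅OH (phenol)) ≈ 10 — resonance into the ring helps, but still a poor LG
methoxide (CH₃O⁻): pKₐ(CH₃OH) ≈ 15.5 — strong base; alkoxides do not leave unassisted

OTf⁻ > brosylate (OBs⁻) > trifluoroacetate (CF₃COO⁻) > benzoate > p-O₂N–C₆H₄–O⁻ > phenoxide (PhO⁻) > methoxide (CH₃O⁻)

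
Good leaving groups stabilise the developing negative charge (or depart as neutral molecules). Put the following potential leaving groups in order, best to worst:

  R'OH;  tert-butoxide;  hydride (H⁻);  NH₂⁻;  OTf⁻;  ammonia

OTf⁻ > R'OH > ammonia > tert-butoxide > hydride (H⁻) > NH₂⁻

The more stable X⁻ (or X) is on its own — i.e. the weaker a base it is — the better a leaving group it makes.
OTf⁻: pKₐ(CF₃SO₃H (triflic acid)) ≈ -14
R'OH: pKₐ(R'OH₂⁺) ≈ -2.4
ammonia: pKₐ(NH₄⁺) ≈ 9.2
tert-butoxide: pKₐ(t-BuOH) ≈ 18
hydride (H⁻): pKₐ(H₂) ≈ 36
NH₂⁻: pKₐ(NH₃) ≈ 38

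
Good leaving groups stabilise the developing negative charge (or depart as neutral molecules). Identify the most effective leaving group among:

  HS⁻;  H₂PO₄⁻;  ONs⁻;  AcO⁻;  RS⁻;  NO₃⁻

The more stable X⁻ (or X) is on its own — i.e. the weaker a base it is — the better a leaving group it makes.
ONs⁻: pKₐ(p-O₂NC₆H₄SO₃H) ≈ -3.5
NO₃⁻: pKₐ(HNO₃) ≈ -1.3
H₂PO₄⁻: pKₐ(H₃PO₄) ≈ 2.1
AcO⁻: pKₐ(CH₃COOH) ≈ 4.8
HS⁻: pKₐ(H₂S) ≈ 7
RS⁻: pKₐ(RSH (a thiol)) ≈ 10.5

ONs⁻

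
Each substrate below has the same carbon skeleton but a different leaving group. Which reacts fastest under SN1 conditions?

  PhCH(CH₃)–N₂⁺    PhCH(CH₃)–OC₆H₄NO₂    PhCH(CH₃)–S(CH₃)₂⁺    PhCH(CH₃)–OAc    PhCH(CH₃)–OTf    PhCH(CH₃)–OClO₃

PhCH(CH₃)–N₂⁺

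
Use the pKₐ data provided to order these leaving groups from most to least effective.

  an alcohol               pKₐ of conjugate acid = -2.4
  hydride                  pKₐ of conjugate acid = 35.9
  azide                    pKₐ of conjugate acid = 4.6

an alcohol > azide > hydride

Lower conjugate-acid pKₐ ⇒ weaker base ⇒ better leaving group.
Sorting by the given values: an alcohol (-2.4), azide (4.6), hydride (35.9).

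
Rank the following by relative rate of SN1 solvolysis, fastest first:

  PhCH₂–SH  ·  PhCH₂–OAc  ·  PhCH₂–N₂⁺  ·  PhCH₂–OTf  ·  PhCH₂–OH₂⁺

PhCH₂–N₂⁺ > PhCH₂–OTf > PhCH₂–OH₂⁺ > PhCH₂–OAc > PhCH₂–SH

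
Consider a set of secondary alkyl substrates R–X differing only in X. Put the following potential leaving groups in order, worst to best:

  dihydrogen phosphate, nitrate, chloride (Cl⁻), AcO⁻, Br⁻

AcO⁻ < dihydrogen phosphate < nitrate < chloride (Cl⁻) < Br⁻

A good leaving group is a weak base: the lower the pKₐ of its conjugate acid, the more readily it departs.
Br⁻: pKₐ(HBr) ≈ -9
chloride (Cl⁻): pKₐ(HCl) ≈ -7
nitrate: pKₐ(HNO₃) ≈ -1.3
dihydrogen phosphate: pKₐ(H₃PO₄) ≈ 2.1
AcO⁻: pKₐ(CH₃COOH) ≈ 4.8
The question asks for worst first, so the sequence is read in increasing leaving-group ability.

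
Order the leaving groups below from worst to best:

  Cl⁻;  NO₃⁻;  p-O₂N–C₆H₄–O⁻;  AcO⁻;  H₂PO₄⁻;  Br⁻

p-O₂N–C₆H₄–O⁻ < AcO⁻ < H₂PO₄⁻ < NO₃⁻ < Cl⁻ < Br⁻

Br⁻: pKₐ(HBr) ≈ -9
Cl⁻: pKₐ(HCl) ≈ -7
NO₃⁻: pKₐ(HNO₃) ≈ -1.3
H₂PO₄⁻: pKₐ(H₃PO₄) ≈ 2.1
AcO⁻: pKₐ(CH₃COOH) ≈ 4.8
p-O₂N–C₆H₄–O⁻: pKₐ(p-nitrophenol) ≈ 7.2
The question asks for worst first, so the sequence is read in increasing leaving-group ability.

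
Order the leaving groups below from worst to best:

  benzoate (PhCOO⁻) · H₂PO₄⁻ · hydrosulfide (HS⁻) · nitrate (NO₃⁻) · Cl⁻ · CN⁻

The more stable X⁻ (or X) is on its own — i.e. the weaker a base it is — the better a leaving group it makes.
Cl⁻: pKₐ(HCl) ≈ -7 — moderately weak base
nitrate (NO₃⁻): pKₐ(HNO₃) ≈ -1.3 — resonance-delocalised over three oxygens
H₂PO₄⁻: pKₐ(H₃PO₄) ≈ 2.1 — moderate base; biological leaving group after further activation
benzoate (PhCOO⁻): pKₐ(C₆H₅COOH) ≈ 4.2
hydrosulfide (HS⁻): pKₐ(H₂S) ≈ 7
CN⁻: pKₐ(HCN) ≈ 9.2 — sp carbon stabilises the charge somewhat, but still a poor LG
Reversing gives the worst-to-best order requested.

CN⁻ < hydrosulfide (HS⁻) < benzoate (PhCOO⁻) < H₂PO₄⁻ < nitrate (NO₃⁻) < Cl⁻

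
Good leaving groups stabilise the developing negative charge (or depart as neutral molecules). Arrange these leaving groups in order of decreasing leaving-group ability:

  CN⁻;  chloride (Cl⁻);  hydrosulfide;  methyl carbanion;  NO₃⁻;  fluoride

A good leaving group is a weak base: the lower the pKₐ of its conjugate acid, the more readily it departs.
chloride (Cl⁻): pKₐ(HCl) ≈ -7
NO₃⁻: pKₐ(HNO₃) ≈ -1.3
fluoride: pKₐ(HF) ≈ 3.2
hydrosulfide: pKₐ(H₂S) ≈ 7
CN⁻: pKₐ(HCN) ≈ 9.2
methyl carbanion: pKₐ(CH₄) ≈ 48

chloride (Cl⁻) > NO₃⁻ > fluoride > hydrosulfide > CN⁻ > methyl carbanion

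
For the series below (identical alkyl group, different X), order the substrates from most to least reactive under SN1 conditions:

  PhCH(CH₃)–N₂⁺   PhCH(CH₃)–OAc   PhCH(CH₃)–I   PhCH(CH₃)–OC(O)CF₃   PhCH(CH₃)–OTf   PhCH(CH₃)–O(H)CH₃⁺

Identical carbon frameworks mean the comparison reduces to leaving-group quality.
Rank by basicity of the departing species: weakest base leaves most easily.
PhCH(CH₃)–N₂⁺ loses N₂: no meaningful conjugate acid; N₂ departs as an exceptionally stable neutral molecule
PhCH(CH₃)–OTf loses OTf⁻: pKₐ(CF₃SO₃H (triflic acid)) ≈ -14
PhCH(CH₃)–I loses I⁻: pKₐ(HI) ≈ -10
PhCH(CH₃)–O(H)CH₃⁺ loses R'OH: pKₐ(R'OH₂⁺) ≈ -2.4
PhCH(CH₃)–OC(O)CF₃ loses CF₃COO⁻: pKₐ(CF₃COOH) ≈ 0.2
PhCH(CH₃)–OAc loses AcO⁻: pKₐ(CH₃COOH) ≈ 4.8

PhCH(CH₃)–N₂⁺ > PhCH(CH₃)–OTf > PhCH(CH₃)–I > PhCH(CH₃)–O(H)CH₃⁺ > PhCH(CH₃)–OC(O)CF₃ > PhCH(CH₃)–OAc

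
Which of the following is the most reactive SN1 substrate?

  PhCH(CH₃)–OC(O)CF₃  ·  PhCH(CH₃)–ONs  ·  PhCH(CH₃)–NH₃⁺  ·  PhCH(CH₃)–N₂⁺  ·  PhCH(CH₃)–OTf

Identical carbon frameworks mean the comparison reduces to leaving-group quality.
Rank by basicity of the departing species: weakest base leaves most easily.
PhCH(CH₃)–N₂⁺ loses N₂: no meaningful conjugate acid; N₂ departs as an exceptionally stable neutral molecule
PhCH(CH₃)–OTf loses OTf⁻: pKₐ(CF₃SO₃H (triflic acid)) ≈ -14
PhCH(CH₃)–ONs loses ONs⁻: pKₐ(p-O₂NC₆H₄SO₃H) ≈ -3.5
PhCH(CH₃)–OC(O)CF₃ loses CF₃COO⁻: pKₐ(CF₃COOH) ≈ 0.2
PhCH(CH₃)–NH₃⁺ loses NH₃: pKₐ(NH₄⁺) ≈ 9.2

PhCH(CH₃)–N₂⁺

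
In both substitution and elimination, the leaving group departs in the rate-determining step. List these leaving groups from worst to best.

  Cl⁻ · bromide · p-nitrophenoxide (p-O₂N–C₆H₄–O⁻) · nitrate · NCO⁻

bromide: pKₐ(HBr) ≈ -9
Cl⁻: pKₐ(HCl) ≈ -7
nitrate: pKₐ(HNO₃) ≈ -1.3 — resonance-delocalised over three oxygens
NCO⁻: pKₐ(HOCN) ≈ 3.5 — resonance between N and O
p-nitrophenoxide (p-O₂N–C₆H₄–O⁻): pKₐ(p-nitrophenol) ≈ 7.2
Listed from poorest to best leaving group as asked.

p-nitrophenoxide (p-O₂N–C₆H₄–O⁻) < NCO⁻ < nitrate < Cl⁻ < bromide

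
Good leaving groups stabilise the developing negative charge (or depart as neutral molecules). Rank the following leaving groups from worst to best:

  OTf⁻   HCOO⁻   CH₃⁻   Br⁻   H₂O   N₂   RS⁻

A good leaving group is a weak base: the lower the pKₐ of its conjugate acid, the more readily it departs.
N₂: no meaningful conjugate acid; N₂ departs as an exceptionally stable neutral molecule
OTf⁻: pKₐ(CF₃SO₃H (triflic acid)) ≈ -14 — charge spread over three oxygens and a CF₃ group; the premier leaving group in synthesis
Br⁻: pKₐ(HBr) ≈ -9 — weak base; good leaving group
H₂O: pKₐ(H₃O⁺) ≈ -1.7 — neutral; leaves from a protonated alcohol (R–OH₂⁺)
HCOO⁻: pKₐ(HCOOH) ≈ 3.8 — resonance-stabilised carboxylate
RS⁻: pKₐ(RSH (a thiol)) ≈ 10.5 — moderately basic; rarely leaves without activation
CH₃⁻: pKₐ(CH₄) ≈ 48
Reversing gives the worst-to-best order requested.

CH₃⁻ < RS⁻ < HCOO⁻ < H₂O < Br⁻ < OTf⁻ < N₂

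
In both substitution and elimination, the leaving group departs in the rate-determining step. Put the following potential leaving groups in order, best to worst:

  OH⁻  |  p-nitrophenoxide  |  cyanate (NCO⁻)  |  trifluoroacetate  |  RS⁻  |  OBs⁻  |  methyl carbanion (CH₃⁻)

OBs⁻ > trifluoroacetate > cyanate (NCO⁻) > p-nitrophenoxide > RS⁻ > OH⁻ > methyl carbanion (CH₃⁻)

A good leaving group is a weak base: the lower the pKₐ of its conjugate acid, the more readily it departs.
OBs⁻: pKₐ(p-BrC₆H₄SO₃H) ≈ -2.8
trifluoroacetate: pKₐ(CF₃COOH) ≈ 0.2
cyanate (NCO⁻): pKₐ(HOCN) ≈ 3.5
p-nitrophenoxide: pKₐ(p-nitrophenol) ≈ 7.2
RS⁻: pKₐ(RSH (a thiol)) ≈ 10.5
OH⁻: pKₐ(H₂O) ≈ 15.7
methyl carbanion (CH₃⁻): pKₐ(CH₄) ≈ 48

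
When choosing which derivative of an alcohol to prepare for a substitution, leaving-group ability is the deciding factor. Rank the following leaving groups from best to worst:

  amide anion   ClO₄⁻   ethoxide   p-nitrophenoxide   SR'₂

ClO₄⁻ > SR'₂ > p-nitrophenoxide > ethoxide > amide anion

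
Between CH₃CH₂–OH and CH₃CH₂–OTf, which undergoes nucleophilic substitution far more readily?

From CH₃CH₂–OH the departing group would be OH⁻ (pKₐ(H₂O) ≈ 15.7). Strong base; essentially never leaves without prior activation.
From CH₃CH₂–OTf the leaving group is OTf⁻ (pKₐ(CF₃SO₃H (triflic acid)) ≈ -14). Charge spread over three oxygens and a CF₃ group; the premier leaving group in synthesis.
(In practice CH₃CH₂–OTf is made from CH₃CH₂–OH by treatment with Tf₂O / 2,6-lutidine, converting the hydroxyl into a triflate.)

CH₃CH₂–OTf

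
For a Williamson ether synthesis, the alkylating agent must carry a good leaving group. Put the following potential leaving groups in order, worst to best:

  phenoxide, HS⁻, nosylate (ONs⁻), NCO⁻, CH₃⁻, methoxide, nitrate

CH₃⁻ < methoxide < phenoxide < HS⁻ < NCO⁻ < nitrate < nosylate (ONs⁻)

nosylate (ONs⁻): pKₐ(p-O₂NC₆H₄SO₃H) ≈ -3.5
nitrate: pKₐ(HNO₃) ≈ -1.3
NCO⁻: pKₐ(HOCN) ≈ 3.5 — resonance between N and O
HS⁻: pKₐ(H₂S) ≈ 7 — larger and more polarisable than the oxygen analogue
phenoxide: pKₐ(C₆H₅OH (phenol)) ≈ 10
methoxide: pKₐ(CH₃OH) ≈ 15.5 — strong base; alkoxides do not leave unassisted
CH₃⁻: pKₐ(CH₄) ≈ 48
Listed from poorest to best leaving group as asked.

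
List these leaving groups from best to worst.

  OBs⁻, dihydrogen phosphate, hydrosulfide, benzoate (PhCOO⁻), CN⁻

OBs⁻ > dihydrogen phosphate > benzoate (PhCOO⁻) > hydrosulfide > CN⁻

Leaving-group ability tracks the stability of the departed species; conjugate-acid pKₐ is the usual yardstick (lower pKₐ → better LG).
OBs⁻: pKₐ(p-BrC₆H₄SO₃H) ≈ -2.8
dihydrogen phosphate: pKₐ(H₃PO₄) ≈ 2.1
benzoate (PhCOO⁻): pKₐ(C₆H₅COOH) ≈ 4.2 — aryl carboxylate
hydrosulfide: pKₐ(H₂S) ≈ 7
CN⁻: pKₐ(HCN) ≈ 9.2 — sp carbon stabilises the charge somewhat, but still a poor LG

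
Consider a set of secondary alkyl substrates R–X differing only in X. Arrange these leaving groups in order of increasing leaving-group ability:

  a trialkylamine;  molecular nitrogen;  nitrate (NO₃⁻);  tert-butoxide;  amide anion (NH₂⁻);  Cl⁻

amide anion (NH₂⁻) < tert-butoxide < a trialkylamine < nitrate (NO₃⁻) < Cl⁻ < molecular nitrogen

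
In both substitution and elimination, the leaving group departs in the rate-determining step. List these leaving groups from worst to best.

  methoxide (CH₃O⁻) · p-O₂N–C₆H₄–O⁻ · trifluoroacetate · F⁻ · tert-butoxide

tert-butoxide < methoxide (CH₃O⁻) < p-O₂N–C₆H₄–O⁻ < F⁻ < trifluoroacetate

trifluoroacetate: pKₐ(CF₃COOH) ≈ 0.2
F⁻: pKₐ(HF) ≈ 3.2
p-O₂N–C₆H₄–O⁻: pKₐ(p-nitrophenol) ≈ 7.2
methoxide (CH₃O⁻): pKₐ(CH₃OH) ≈ 15.5
tert-butoxide: pKₐ(t-BuOH) ≈ 18
The question asks for worst first, so the sequence is read in increasing leaving-group ability.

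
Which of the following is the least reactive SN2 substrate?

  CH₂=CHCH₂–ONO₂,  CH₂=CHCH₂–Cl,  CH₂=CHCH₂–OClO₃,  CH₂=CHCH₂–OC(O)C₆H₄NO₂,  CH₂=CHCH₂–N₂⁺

CH₂=CHCH₂–OC(O)C₆H₄NO₂

Identical carbon frameworks mean the comparison reduces to leaving-group quality.
A good leaving group is a weak base: the lower the pKₐ of its conjugate acid, the more readily it departs.
CH₂=CHCH₂–N₂⁺ loses N₂: no meaningful conjugate acid; N₂ departs as an exceptionally stable neutral molecule
CH₂=CHCH₂–OClO₃ loses ClO₄⁻: pKₐ(HClO₄) ≈ -10
CH₂=CHCH₂–Cl loses Cl⁻: pKₐ(HCl) ≈ -7
CH₂=CHCH₂–ONO₂ loses NO₃⁻: pKₐ(HNO₃) ≈ -1.3
CH₂=CHCH₂–OC(O)C₆H₄NO₂ loses p-O₂N–C₆H₄–COO⁻: pKₐ(p-nitrobenzoic acid) ≈ 3.4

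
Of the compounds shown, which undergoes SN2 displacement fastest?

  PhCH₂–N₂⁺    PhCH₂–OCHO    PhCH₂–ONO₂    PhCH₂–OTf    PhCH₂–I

Same R in every case — rank the leaving groups.
Leaving-group ability tracks the stability of the departed species; conjugate-acid pKₐ is the usual yardstick (lower pKₐ → better LG).
PhCH₂–N₂⁺ loses N₂: no meaningful conjugate acid; N₂ departs as an exceptionally stable neutral molecule
PhCH₂–OTf loses OTf⁻: pKₐ(CF₃SO₃H (triflic acid)) ≈ -14
PhCH₂–I loses I⁻: pKₐ(HI) ≈ -10
PhCH₂–ONO₂ loses NO₃⁻: pKₐ(HNO₃) ≈ -1.3
PhCH₂–OCHO loses HCOO⁻: pKₐ(HCOOH) ≈ 3.8

PhCH₂–N₂⁺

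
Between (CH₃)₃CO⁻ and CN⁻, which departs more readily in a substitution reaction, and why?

CN⁻

CN⁻ is the better leaving group.
pKₐ(HCN) ≈ 9.2 versus pKₐ(t-BuOH) ≈ 18: CN⁻ is the much weaker base.
Sp carbon stabilises the charge somewhat, but still a poor LG.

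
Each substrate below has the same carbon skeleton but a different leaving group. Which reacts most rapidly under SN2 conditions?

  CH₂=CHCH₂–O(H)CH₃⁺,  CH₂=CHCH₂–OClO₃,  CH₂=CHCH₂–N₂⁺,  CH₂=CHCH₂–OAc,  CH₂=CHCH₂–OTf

CH₂=CHCH₂–N₂⁺

With the same alkyl group throughout, only the leaving group differentiates the rates.
A good leaving group is a weak base: the lower the pKₐ of its conjugate acid, the more readily it departs.
CH₂=CHCH₂–N₂⁺ loses N₂: no meaningful conjugate acid; N₂ departs as an exceptionally stable neutral molecule
CH₂=CHCH₂–OTf loses OTf⁻: pKₐ(CF₃SO₃H (triflic acid)) ≈ -14
CH₂=CHCH₂–OClO₃ loses ClO₄⁻: pKₐ(HClO₄) ≈ -10
CH₂=CHCH₂–O(H)CH₃⁺ loses R'OH: pKₐ(R'OH₂⁺) ≈ -2.4
CH₂=CHCH₂–OAc loses AcO⁻: pKₐ(CH₃COOH) ≈ 4.8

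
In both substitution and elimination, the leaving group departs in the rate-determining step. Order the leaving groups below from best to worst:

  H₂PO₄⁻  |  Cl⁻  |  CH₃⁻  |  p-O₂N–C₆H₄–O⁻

Cl⁻ > H₂PO₄⁻ > p-O₂N–C₆H₄–O⁻ > CH₃⁻

Leaving-group ability tracks the stability of the departed species; conjugate-acid pKₐ is the usual yardstick (lower pKₐ → better LG).
Cl⁻: pKₐ(HCl) ≈ -7
H₂PO₄⁻: pKₐ(H₃PO₄) ≈ 2.1
p-O₂N–C₆H₄–O⁻: pKₐ(p-nitrophenol) ≈ 7.2
CH₃⁻: pKₐ(CH₄) ≈ 48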